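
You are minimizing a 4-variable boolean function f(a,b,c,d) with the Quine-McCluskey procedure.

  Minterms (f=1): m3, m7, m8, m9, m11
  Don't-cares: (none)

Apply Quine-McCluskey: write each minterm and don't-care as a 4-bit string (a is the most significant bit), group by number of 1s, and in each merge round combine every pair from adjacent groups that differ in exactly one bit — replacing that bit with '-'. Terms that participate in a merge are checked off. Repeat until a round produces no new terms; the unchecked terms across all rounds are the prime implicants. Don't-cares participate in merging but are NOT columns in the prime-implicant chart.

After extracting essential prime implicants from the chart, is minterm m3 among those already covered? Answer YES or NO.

YES

size-2^0 implicants → 0011(✓)  0111(✓)  1000(✓)  1001(✓)  1011(✓)
size-2^1 implicants → -011  0-11  10-1  100-
Unchecked terms (primes): -011, 0-11, 10-1, 100-
Minterm coverage:
  m3 ⊆ -011,0-11
  m7 ⊆ 0-11 [E]
  m8 ⊆ 100- [E]
  m9 ⊆ 10-1,100-
  m11 ⊆ -011,10-1
E = {0-11, 100-}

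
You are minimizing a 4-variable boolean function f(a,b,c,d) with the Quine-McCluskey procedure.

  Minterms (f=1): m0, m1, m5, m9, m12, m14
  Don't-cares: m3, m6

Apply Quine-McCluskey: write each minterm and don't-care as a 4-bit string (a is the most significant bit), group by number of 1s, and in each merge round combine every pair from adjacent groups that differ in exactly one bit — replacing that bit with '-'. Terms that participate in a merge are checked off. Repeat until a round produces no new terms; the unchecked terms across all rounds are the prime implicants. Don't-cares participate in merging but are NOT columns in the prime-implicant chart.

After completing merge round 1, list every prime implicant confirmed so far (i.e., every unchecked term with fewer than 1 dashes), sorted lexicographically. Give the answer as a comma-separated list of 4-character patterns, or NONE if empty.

[col 0] 0000*, 0001*, 0011*, 0101*, 0110*, 1001*, 1100*, 1110*
[col 1] -001, -110, 0-01, 00-1, 000-, 11-0
Prime implicants: -001, -110, 0-01, 00-1, 000-, 11-0

NONE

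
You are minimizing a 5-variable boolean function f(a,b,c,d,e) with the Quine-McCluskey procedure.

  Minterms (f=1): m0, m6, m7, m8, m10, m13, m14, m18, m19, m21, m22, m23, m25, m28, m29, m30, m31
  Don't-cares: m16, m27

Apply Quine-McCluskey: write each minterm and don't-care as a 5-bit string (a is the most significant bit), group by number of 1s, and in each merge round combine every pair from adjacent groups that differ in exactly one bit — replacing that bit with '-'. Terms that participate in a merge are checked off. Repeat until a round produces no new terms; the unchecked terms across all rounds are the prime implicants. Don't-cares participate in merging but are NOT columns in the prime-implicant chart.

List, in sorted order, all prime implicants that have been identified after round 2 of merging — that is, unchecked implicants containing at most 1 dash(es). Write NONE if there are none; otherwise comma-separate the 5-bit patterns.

-0000, -1101, 0-000, 01-10, 010-0, 100-0

size-2^0 implicants → 00000(✓)  00110(✓)  00111(✓)  01000(✓)  01010(✓)  01101(✓)  01110(✓)  10000(✓)  10010(✓)  10011(✓)  10101(✓)  10110(✓)  10111(✓)  11001(✓)  11011(✓)  11100(✓)  11101(✓)  11110(✓)  11111(✓)
size-2^1 implicants → -0000  -0110(✓)  -0111(✓)  -1101  -1110(✓)  0-000  0-110(✓)  0011-(✓)  01-10  010-0  1-011(✓)  1-101(✓)  1-110(✓)  1-111(✓)  10-10(✓)  10-11(✓)  100-0  1001-(✓)  101-1(✓)  1011-(✓)  11-01(✓)  11-11(✓)  110-1(✓)  111-0(✓)  111-1(✓)  1110-(✓)  1111-(✓)
size-2^2 implicants → --110  -011-  1--11  1-1-1  1-11-  10-1-  11--1  111--
Unchecked terms (primes): --110, -0000, -011-, -1101, 0-000, 01-10, 010-0, 1--11, 1-1-1, 1-11-, 10-1-, 100-0, 11--1, 111--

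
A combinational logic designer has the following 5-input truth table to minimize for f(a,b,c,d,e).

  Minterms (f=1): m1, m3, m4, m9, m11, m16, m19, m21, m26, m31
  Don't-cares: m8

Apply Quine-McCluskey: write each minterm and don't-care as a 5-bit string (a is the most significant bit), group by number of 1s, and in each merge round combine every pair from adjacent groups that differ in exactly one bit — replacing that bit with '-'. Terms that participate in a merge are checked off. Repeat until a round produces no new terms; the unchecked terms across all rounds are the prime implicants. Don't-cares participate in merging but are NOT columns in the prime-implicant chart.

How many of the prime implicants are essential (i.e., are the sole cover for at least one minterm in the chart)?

7

[col 0] 00001*, 00011*, 00100, 01000*, 01001*, 01011*, 10000, 10011*, 10101, 11010, 11111
[col 1] -0011, 0-001*, 0-011*, 000-1*, 010-1*, 0100-
[col 2] 0-0-1
Prime implicants: -0011, 0-0-1, 00100, 0100-, 10000, 10101, 11010, 11111
PI chart (minterm → PIs covering it):
  1 | 0-0-1  (sole → essential)
  3 | -0011,0-0-1
  4 | 00100  (sole → essential)
  9 | 0-0-1,0100-
  11 | 0-0-1  (sole → essential)
  16 | 10000  (sole → essential)
  19 | -0011  (sole → essential)
  21 | 10101  (sole → essential)
  26 | 11010  (sole → essential)
  31 | 11111  (sole → essential)
Essential prime implicants: -0011, 0-0-1, 00100, 10000, 10101, 11010, 11111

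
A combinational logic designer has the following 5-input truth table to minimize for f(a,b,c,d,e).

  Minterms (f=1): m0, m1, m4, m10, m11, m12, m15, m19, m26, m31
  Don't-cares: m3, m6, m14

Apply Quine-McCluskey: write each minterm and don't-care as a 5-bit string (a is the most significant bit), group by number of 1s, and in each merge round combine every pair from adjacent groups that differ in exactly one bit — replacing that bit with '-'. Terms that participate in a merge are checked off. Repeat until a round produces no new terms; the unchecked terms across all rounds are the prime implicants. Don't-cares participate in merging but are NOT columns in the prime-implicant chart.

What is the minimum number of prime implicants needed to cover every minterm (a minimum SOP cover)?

size-2^0 implicants → 00000(✓)  00001(✓)  00011(✓)  00100(✓)  00110(✓)  01010(✓)  01011(✓)  01100(✓)  01110(✓)  01111(✓)  10011(✓)  11010(✓)  11111(✓)
size-2^1 implicants → -0011  -1010  -1111  0-011  0-100(✓)  0-110(✓)  00-00  000-1  0000-  001-0(✓)  01-10(✓)  01-11(✓)  0101-(✓)  011-0(✓)  0111-(✓)
size-2^2 implicants → 0-1-0  01-1-
Unchecked terms (primes): -0011, -1010, -1111, 0-011, 0-1-0, 00-00, 000-1, 0000-, 01-1-
Minterm coverage:
  m0 ⊆ 00-00,0000-
  m1 ⊆ 000-1,0000-
  m4 ⊆ 0-1-0,00-00
  m10 ⊆ -1010,01-1-
  m11 ⊆ 0-011,01-1-
  m12 ⊆ 0-1-0 [E]
  m15 ⊆ -1111,01-1-
  m19 ⊆ -0011 [E]
  m26 ⊆ -1010 [E]
  m31 ⊆ -1111 [E]
E = {-0011, -1010, -1111, 0-1-0}
Petrick residual → 0-011, 0000-
Cover = b'c'de + bc'de' + bcde + a'c'de + a'ce' + a'b'c'd'  |cover|=6

6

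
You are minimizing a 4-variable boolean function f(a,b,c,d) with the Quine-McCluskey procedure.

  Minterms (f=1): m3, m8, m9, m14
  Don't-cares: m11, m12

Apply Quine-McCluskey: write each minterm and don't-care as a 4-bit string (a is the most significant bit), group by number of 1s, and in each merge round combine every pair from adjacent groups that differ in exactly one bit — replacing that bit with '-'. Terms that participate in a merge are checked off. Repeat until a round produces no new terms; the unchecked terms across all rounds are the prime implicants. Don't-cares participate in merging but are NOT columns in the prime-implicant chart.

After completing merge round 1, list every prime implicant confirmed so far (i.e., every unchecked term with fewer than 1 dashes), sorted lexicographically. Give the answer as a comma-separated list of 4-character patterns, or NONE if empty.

NONE

size-2^0 implicants → 0011(✓)  1000(✓)  1001(✓)  1011(✓)  1100(✓)  1110(✓)
size-2^1 implicants → -011  1-00  10-1  100-  11-0
Unchecked terms (primes): -011, 1-00, 10-1, 100-, 11-0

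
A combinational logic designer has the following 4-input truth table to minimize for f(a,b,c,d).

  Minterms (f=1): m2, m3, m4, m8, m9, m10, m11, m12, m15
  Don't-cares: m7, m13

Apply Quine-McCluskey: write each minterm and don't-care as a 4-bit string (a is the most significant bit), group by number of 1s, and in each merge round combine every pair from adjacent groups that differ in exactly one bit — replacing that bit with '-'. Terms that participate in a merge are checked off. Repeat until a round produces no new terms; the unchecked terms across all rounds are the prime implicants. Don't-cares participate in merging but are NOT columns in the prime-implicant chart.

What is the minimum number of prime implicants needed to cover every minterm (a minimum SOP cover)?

Round 0: 0010✓ 0011✓ 0100✓ 0111✓ 1000✓ 1001✓ 1010✓ 1011✓ 1100✓ 1101✓ 1111✓
Round 1: -010✓ -011✓ -100 -111✓ 0-11✓ 001-✓ 1-00✓ 1-01✓ 1-11✓ 10-0✓ 10-1✓ 100-✓ 101-✓ 11-1✓ 110-✓
Round 2: --11 -01- 1--1 1-0- 10--
PIs = {--11, -01-, -100, 1--1, 1-0-, 10--}
Coverage chart:
  m2: -01- ←essential
  m3: --11,-01-
  m4: -100 ←essential
  m8: 1-0-,10--
  m9: 1--1,1-0-,10--
  m10: -01-,10--
  m11: --11,-01-,1--1,10--
  m12: -100,1-0-
  m15: --11,1--1
Essential: -01-, -100
Petrick residual → --11, 1-0-
Min cover (4 terms): cd + b'c + bc'd' + ac'

4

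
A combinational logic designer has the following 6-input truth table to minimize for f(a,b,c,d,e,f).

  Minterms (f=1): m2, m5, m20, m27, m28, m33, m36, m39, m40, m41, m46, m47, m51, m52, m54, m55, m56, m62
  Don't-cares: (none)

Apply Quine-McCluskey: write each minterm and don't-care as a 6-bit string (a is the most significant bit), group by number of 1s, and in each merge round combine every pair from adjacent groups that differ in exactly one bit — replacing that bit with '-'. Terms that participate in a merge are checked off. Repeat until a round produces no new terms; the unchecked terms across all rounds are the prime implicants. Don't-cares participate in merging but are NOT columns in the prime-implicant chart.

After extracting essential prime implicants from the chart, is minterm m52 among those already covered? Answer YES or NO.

[col 0] 000010, 000101, 010100*, 011011, 011100*, 100001*, 100100*, 100111*, 101000*, 101001*, 101110*, 101111*, 110011*, 110100*, 110110*, 110111*, 111000*, 111110*
[col 1] -10100, 01-100, 1-0100, 1-0111, 1-1000, 1-1110, 10-001, 10-111, 10100-, 10111-, 11-110, 110-11, 1101-0, 11011-
Prime implicants: -10100, 000010, 000101, 01-100, 011011, 1-0100, 1-0111, 1-1000, 1-1110, 10-001, 10-111, 10100-, 10111-, 11-110, 110-11, 1101-0, 11011-
PI chart (minterm → PIs covering it):
  2 | 000010  (sole → essential)
  5 | 000101  (sole → essential)
  20 | -10100,01-100
  27 | 011011  (sole → essential)
  28 | 01-100  (sole → essential)
  33 | 10-001  (sole → essential)
  36 | 1-0100  (sole → essential)
  39 | 1-0111,10-111
  40 | 1-1000,10100-
  41 | 10-001,10100-
  46 | 1-1110,10111-
  47 | 10-111,10111-
  51 | 110-11  (sole → essential)
  52 | -10100,1-0100,1101-0
  54 | 11-110,1101-0,11011-
  55 | 1-0111,110-11,11011-
  56 | 1-1000  (sole → essential)
  62 | 1-1110,11-110
Essential prime implicants: 000010, 000101, 01-100, 011011, 1-0100, 1-1000, 10-001, 110-11

YES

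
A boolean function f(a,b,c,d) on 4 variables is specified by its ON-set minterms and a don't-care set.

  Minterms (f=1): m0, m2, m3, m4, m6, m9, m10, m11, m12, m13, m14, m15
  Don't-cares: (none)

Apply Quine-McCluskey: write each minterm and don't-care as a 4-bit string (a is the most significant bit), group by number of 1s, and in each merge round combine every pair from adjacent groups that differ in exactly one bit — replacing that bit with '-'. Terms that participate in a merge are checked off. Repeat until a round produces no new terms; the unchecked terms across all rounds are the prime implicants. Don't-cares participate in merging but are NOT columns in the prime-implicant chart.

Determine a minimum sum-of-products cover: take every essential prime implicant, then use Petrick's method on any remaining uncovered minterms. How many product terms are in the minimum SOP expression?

4

size-2^0 implicants → 0000(✓)  0010(✓)  0011(✓)  0100(✓)  0110(✓)  1001(✓)  1010(✓)  1011(✓)  1100(✓)  1101(✓)  1110(✓)  1111(✓)
size-2^1 implicants → -010(✓)  -011(✓)  -100(✓)  -110(✓)  0-00(✓)  0-10(✓)  00-0(✓)  001-(✓)  01-0(✓)  1-01(✓)  1-10(✓)  1-11(✓)  10-1(✓)  101-(✓)  11-0(✓)  11-1(✓)  110-(✓)  111-(✓)
size-2^2 implicants → --10  -01-  -1-0  0--0  1--1  1-1-  11--
Unchecked terms (primes): --10, -01-, -1-0, 0--0, 1--1, 1-1-, 11--
Minterm coverage:
  m0 ⊆ 0--0 [E]
  m2 ⊆ --10,-01-,0--0
  m3 ⊆ -01- [E]
  m4 ⊆ -1-0,0--0
  m6 ⊆ --10,-1-0,0--0
  m9 ⊆ 1--1 [E]
  m10 ⊆ --10,-01-,1-1-
  m11 ⊆ -01-,1--1,1-1-
  m12 ⊆ -1-0,11--
  m13 ⊆ 1--1,11--
  m14 ⊆ --10,-1-0,1-1-,11--
  m15 ⊆ 1--1,1-1-,11--
E = {-01-, 0--0, 1--1}
Petrick residual → -1-0
Cover = b'c + bd' + a'd' + ad  |cover|=4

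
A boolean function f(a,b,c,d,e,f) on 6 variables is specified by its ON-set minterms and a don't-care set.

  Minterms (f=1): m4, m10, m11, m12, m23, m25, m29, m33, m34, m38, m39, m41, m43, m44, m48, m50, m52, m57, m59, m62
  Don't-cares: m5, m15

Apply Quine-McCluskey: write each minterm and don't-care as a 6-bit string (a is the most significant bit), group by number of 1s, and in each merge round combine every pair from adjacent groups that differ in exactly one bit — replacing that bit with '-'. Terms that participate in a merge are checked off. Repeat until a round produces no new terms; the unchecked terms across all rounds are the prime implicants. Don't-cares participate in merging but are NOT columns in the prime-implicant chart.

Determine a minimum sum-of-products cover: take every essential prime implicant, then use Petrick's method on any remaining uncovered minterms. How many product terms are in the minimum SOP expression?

size-2^0 implicants → 000100(✓)  000101(✓)  001010(✓)  001011(✓)  001100(✓)  001111(✓)  010111  011001(✓)  011101(✓)  100001(✓)  100010(✓)  100110(✓)  100111(✓)  101001(✓)  101011(✓)  101100(✓)  110000(✓)  110010(✓)  110100(✓)  111001(✓)  111011(✓)  111110
size-2^1 implicants → -01011  -01100  -11001  00-100  00010-  001-11  00101-  011-01  1-0010  1-1001(✓)  1-1011(✓)  10-001  100-10  10011-  1010-1(✓)  110-00  1100-0  1110-1(✓)
size-2^2 implicants → 1-10-1
Unchecked terms (primes): -01011, -01100, -11001, 00-100, 00010-, 001-11, 00101-, 010111, 011-01, 1-0010, 1-10-1, 10-001, 100-10, 10011-, 110-00, 1100-0, 111110
Minterm coverage:
  m4 ⊆ 00-100,00010-
  m10 ⊆ 00101- [E]
  m11 ⊆ -01011,001-11,00101-
  m12 ⊆ -01100,00-100
  m23 ⊆ 010111 [E]
  m25 ⊆ -11001,011-01
  m29 ⊆ 011-01 [E]
  m33 ⊆ 10-001 [E]
  m34 ⊆ 1-0010,100-10
  m38 ⊆ 100-10,10011-
  m39 ⊆ 10011- [E]
  m41 ⊆ 1-10-1,10-001
  m43 ⊆ -01011,1-10-1
  m44 ⊆ -01100 [E]
  m48 ⊆ 110-00,1100-0
  m50 ⊆ 1-0010,1100-0
  m52 ⊆ 110-00 [E]
  m57 ⊆ -11001,1-10-1
  m59 ⊆ 1-10-1 [E]
  m62 ⊆ 111110 [E]
E = {-01100, 00101-, 010111, 011-01, 1-10-1, 10-001, 10011-, 110-00, 111110}
Petrick residual → 00-100, 1-0010
Cover = b'cde'f' + a'b'de'f' + a'b'cd'e + a'bc'def + a'bce'f + ac'd'ef' + acd'f + ab'd'e'f + ab'c'de + abc'e'f' + abcdef'  |cover|=11

11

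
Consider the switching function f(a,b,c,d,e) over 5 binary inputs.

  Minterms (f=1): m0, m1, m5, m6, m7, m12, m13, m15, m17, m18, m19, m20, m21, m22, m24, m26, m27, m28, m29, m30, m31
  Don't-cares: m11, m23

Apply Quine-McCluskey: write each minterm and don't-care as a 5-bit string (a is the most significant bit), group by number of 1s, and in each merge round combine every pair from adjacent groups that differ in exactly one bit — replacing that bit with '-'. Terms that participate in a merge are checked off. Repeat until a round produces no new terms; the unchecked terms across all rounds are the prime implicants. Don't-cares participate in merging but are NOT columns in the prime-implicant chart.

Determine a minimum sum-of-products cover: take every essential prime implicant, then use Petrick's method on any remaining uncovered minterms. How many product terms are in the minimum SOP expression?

8

size-2^0 implicants → 00000(✓)  00001(✓)  00101(✓)  00110(✓)  00111(✓)  01011(✓)  01100(✓)  01101(✓)  01111(✓)  10001(✓)  10010(✓)  10011(✓)  10100(✓)  10101(✓)  10110(✓)  10111(✓)  11000(✓)  11010(✓)  11011(✓)  11100(✓)  11101(✓)  11110(✓)  11111(✓)
size-2^1 implicants → -0001(✓)  -0101(✓)  -0110(✓)  -0111(✓)  -1011(✓)  -1100(✓)  -1101(✓)  -1111(✓)  0-101(✓)  0-111(✓)  00-01(✓)  0000-  001-1(✓)  0011-(✓)  01-11(✓)  011-1(✓)  0110-(✓)  1-010(✓)  1-011(✓)  1-100(✓)  1-101(✓)  1-110(✓)  1-111(✓)  10-01(✓)  10-10(✓)  10-11(✓)  100-1(✓)  1001-(✓)  101-0(✓)  101-1(✓)  1010-(✓)  1011-(✓)  11-00(✓)  11-10(✓)  11-11(✓)  110-0(✓)  1101-(✓)  111-0(✓)  111-1(✓)  1110-(✓)  1111-(✓)
size-2^2 implicants → --101(✓)  --111(✓)  -0-01  -01-1(✓)  -011-  -1-11  -11-1(✓)  -110-  0-1-1(✓)  1--10(✓)  1--11(✓)  1-01-(✓)  1-1-0(✓)  1-1-1(✓)  1-10-(✓)  1-11-(✓)  10--1  10-1-(✓)  101--(✓)  11--0  11-1-(✓)  111--(✓)
size-2^3 implicants → --1-1  1--1-  1-1--
Unchecked terms (primes): --1-1, -0-01, -011-, -1-11, -110-, 0000-, 1--1-, 1-1--, 10--1, 11--0
Minterm coverage:
  m0 ⊆ 0000- [E]
  m1 ⊆ -0-01,0000-
  m5 ⊆ --1-1,-0-01
  m6 ⊆ -011- [E]
  m7 ⊆ --1-1,-011-
  m12 ⊆ -110- [E]
  m13 ⊆ --1-1,-110-
  m15 ⊆ --1-1,-1-11
  m17 ⊆ -0-01,10--1
  m18 ⊆ 1--1- [E]
  m19 ⊆ 1--1-,10--1
  m20 ⊆ 1-1-- [E]
  m21 ⊆ --1-1,-0-01,1-1--,10--1
  m22 ⊆ -011-,1--1-,1-1--
  m24 ⊆ 11--0 [E]
  m26 ⊆ 1--1-,11--0
  m27 ⊆ -1-11,1--1-
  m28 ⊆ -110-,1-1--,11--0
  m29 ⊆ --1-1,-110-,1-1--
  m30 ⊆ 1--1-,1-1--,11--0
  m31 ⊆ --1-1,-1-11,1--1-,1-1--
E = {-011-, -110-, 0000-, 1--1-, 1-1--, 11--0}
Petrick residual → --1-1, -0-01
Cover = ce + b'd'e + b'cd + bcd' + a'b'c'd' + ad + ac + abe'  |cover|=8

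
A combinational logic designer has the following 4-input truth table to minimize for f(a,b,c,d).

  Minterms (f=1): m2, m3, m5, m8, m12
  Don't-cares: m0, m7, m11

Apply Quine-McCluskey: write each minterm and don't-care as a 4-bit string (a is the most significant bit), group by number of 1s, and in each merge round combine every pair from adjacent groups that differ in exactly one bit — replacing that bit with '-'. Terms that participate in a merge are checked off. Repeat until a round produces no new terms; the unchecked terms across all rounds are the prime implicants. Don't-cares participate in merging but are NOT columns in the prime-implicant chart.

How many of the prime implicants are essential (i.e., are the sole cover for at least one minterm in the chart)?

2

[col 0] 0000*, 0010*, 0011*, 0101*, 0111*, 1000*, 1011*, 1100*
[col 1] -000, -011, 0-11, 00-0, 001-, 01-1, 1-00
Prime implicants: -000, -011, 0-11, 00-0, 001-, 01-1, 1-00
PI chart (minterm → PIs covering it):
  2 | 00-0,001-
  3 | -011,0-11,001-
  5 | 01-1  (sole → essential)
  8 | -000,1-00
  12 | 1-00  (sole → essential)
Essential prime implicants: 01-1, 1-00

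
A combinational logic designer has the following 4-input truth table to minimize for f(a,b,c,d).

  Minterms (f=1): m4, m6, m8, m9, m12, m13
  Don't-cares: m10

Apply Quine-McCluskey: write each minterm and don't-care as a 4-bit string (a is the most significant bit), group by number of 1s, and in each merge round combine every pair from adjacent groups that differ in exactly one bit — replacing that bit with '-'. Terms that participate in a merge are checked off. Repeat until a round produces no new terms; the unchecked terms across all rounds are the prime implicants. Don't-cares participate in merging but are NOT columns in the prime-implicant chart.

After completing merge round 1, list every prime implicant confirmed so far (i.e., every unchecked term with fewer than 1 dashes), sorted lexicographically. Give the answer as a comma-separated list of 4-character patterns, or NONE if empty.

NONE

[col 0] 0100*, 0110*, 1000*, 1001*, 1010*, 1100*, 1101*
[col 1] -100, 01-0, 1-00*, 1-01*, 10-0, 100-*, 110-*
[col 2] 1-0-
Prime implicants: -100, 01-0, 1-0-, 10-0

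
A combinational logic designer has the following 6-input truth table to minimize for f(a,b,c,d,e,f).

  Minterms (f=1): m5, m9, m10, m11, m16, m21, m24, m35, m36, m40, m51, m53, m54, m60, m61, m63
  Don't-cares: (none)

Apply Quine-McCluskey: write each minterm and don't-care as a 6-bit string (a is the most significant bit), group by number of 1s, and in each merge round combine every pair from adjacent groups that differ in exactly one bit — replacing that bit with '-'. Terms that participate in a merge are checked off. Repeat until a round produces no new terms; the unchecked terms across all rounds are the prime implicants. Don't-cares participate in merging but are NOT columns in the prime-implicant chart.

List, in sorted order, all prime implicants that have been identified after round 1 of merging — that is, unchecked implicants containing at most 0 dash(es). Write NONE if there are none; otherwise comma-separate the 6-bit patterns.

100100, 101000, 110110

Round 0: 000101✓ 001001✓ 001010✓ 001011✓ 010000✓ 010101✓ 011000✓ 100011✓ 100100 101000 110011✓ 110101✓ 110110 111100✓ 111101✓ 111111✓
Round 1: -10101 0-0101 0010-1 00101- 01-000 1-0011 11-101 1111-1 11110-
PIs = {-10101, 0-0101, 0010-1, 00101-, 01-000, 1-0011, 100100, 101000, 11-101, 110110, 1111-1, 11110-}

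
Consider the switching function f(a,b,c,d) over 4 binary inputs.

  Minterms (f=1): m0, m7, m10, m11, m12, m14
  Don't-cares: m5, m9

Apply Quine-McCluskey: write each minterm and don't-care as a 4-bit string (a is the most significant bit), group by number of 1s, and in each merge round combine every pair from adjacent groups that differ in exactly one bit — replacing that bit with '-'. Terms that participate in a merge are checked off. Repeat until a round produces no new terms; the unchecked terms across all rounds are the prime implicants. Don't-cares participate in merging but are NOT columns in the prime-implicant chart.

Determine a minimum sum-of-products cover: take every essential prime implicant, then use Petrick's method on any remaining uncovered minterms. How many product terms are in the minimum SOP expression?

size-2^0 implicants → 0000  0101(✓)  0111(✓)  1001(✓)  1010(✓)  1011(✓)  1100(✓)  1110(✓)
size-2^1 implicants → 01-1  1-10  10-1  101-  11-0
Unchecked terms (primes): 0000, 01-1, 1-10, 10-1, 101-, 11-0
Minterm coverage:
  m0 ⊆ 0000 [E]
  m7 ⊆ 01-1 [E]
  m10 ⊆ 1-10,101-
  m11 ⊆ 10-1,101-
  m12 ⊆ 11-0 [E]
  m14 ⊆ 1-10,11-0
E = {0000, 01-1, 11-0}
Petrick residual → 101-
Cover = a'b'c'd' + a'bd + ab'c + abd'  |cover|=4

4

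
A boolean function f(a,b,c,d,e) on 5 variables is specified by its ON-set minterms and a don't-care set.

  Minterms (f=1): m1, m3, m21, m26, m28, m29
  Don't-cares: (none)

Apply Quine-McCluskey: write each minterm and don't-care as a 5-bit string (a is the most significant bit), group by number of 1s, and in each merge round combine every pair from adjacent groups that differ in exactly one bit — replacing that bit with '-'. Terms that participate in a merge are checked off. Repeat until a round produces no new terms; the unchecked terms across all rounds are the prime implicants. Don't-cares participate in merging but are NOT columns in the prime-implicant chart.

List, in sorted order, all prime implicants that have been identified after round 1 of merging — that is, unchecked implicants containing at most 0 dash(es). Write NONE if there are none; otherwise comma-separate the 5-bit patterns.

size-2^0 implicants → 00001(✓)  00011(✓)  10101(✓)  11010  11100(✓)  11101(✓)
size-2^1 implicants → 000-1  1-101  1110-
Unchecked terms (primes): 000-1, 1-101, 11010, 1110-

11010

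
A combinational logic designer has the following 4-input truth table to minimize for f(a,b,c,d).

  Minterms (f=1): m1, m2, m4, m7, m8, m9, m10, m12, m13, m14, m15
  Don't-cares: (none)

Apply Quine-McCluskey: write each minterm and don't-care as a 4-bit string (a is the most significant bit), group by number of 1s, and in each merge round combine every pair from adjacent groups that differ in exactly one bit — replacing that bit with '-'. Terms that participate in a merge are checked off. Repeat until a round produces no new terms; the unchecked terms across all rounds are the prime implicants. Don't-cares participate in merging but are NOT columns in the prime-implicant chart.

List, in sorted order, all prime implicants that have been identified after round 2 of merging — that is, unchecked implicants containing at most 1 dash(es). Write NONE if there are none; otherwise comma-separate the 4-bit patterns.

Round 0: 0001✓ 0010✓ 0100✓ 0111✓ 1000✓ 1001✓ 1010✓ 1100✓ 1101✓ 1110✓ 1111✓
Round 1: -001 -010 -100 -111 1-00✓ 1-01✓ 1-10✓ 10-0✓ 100-✓ 11-0✓ 11-1✓ 110-✓ 111-✓
Round 2: 1--0 1-0- 11--
PIs = {-001, -010, -100, -111, 1--0, 1-0-, 11--}

-001, -010, -100, -111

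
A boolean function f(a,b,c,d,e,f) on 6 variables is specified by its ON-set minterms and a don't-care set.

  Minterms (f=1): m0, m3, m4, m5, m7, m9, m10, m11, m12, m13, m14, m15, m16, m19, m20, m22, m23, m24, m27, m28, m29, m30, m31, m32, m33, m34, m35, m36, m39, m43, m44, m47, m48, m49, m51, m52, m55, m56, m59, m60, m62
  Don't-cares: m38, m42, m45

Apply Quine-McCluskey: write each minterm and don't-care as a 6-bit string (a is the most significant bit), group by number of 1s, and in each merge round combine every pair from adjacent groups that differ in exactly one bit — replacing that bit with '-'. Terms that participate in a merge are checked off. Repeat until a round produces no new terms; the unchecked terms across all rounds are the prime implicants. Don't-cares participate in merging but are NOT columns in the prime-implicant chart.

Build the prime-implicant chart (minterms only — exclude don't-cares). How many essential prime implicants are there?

7

Round 0: 000000✓ 000011✓ 000100✓ 000101✓ 000111✓ 001001✓ 001010✓ 001011✓ 001100✓ 001101✓ 001110✓ 001111✓ 010000✓ 010011✓ 010100✓ 010110✓ 010111✓ 011000✓ 011011✓ 011100✓ 011101✓ 011110✓ 011111✓ 100000✓ 100001✓ 100010✓ 100011✓ 100100✓ 100110✓ 100111✓ 101010✓ 101011✓ 101100✓ 101101✓ 101111✓ 110000✓ 110001✓ 110011✓ 110100✓ 110111✓ 111000✓ 111011✓ 111100✓ 111110✓
Round 1: -00000✓ -00011✓ -00100✓ -00111✓ -01010✓ -01011✓ -01100✓ -01101✓ -01111✓ -10000✓ -10011✓ -10100✓ -10111✓ -11000✓ -11011✓ -11100✓ -11110✓ 0-0000✓ 0-0011✓ 0-0100✓ 0-0111✓ 0-1011✓ 0-1100✓ 0-1101✓ 0-1110✓ 0-1111✓ 00-011✓ 00-100✓ 00-101✓ 00-111✓ 000-00✓ 000-11✓ 0001-1✓ 00010-✓ 001-01✓ 001-10✓ 001-11✓ 0010-1✓ 00101-✓ 0011-0✓ 0011-1✓ 00110-✓ 00111-✓ 01-000✓ 01-011✓ 01-100✓ 01-110✓ 01-111✓ 010-00✓ 010-11✓ 0101-0✓ 01011-✓ 011-00✓ 011-11✓ 0111-0✓ 0111-1✓ 01110-✓ 01111-✓ 1-0000✓ 1-0001✓ 1-0011✓ 1-0100✓ 1-0111✓ 1-1011✓ 1-1100✓ 10-010✓ 10-011✓ 10-100✓ 10-111✓ 100-00✓ 100-10✓ 100-11✓ 1000-0✓ 1000-1✓ 10000-✓ 10001-✓ 1001-0✓ 10011-✓ 101-11✓ 10101-✓ 1011-1✓ 10110-✓ 11-000✓ 11-011✓ 11-100✓ 110-00✓ 110-11✓ 1100-1✓ 11000-✓ 111-00✓ 1111-0✓
Round 2: --0000✓ --0011✓ --0100✓ --0111✓ --1011✓ --1100✓ -0-011✓ -0-100✓ -0-111✓ -00-00✓ -00-11✓ -01-11✓ -0101- -011-1 -0110- -1-000✓ -1-011✓ -1-100✓ -10-00✓ -10-11✓ -11-00✓ -111-0 0--011✓ 0--100✓ 0--111✓ 0-0-00✓ 0-0-11✓ 0-1-11✓ 0-11-0✓ 0-11-1✓ 0-110-✓ 0-111-✓ 00--11✓ 00-1-1 00-10- 001--1 001-1- 0011--✓ 01--00✓ 01--11✓ 01-1-0 01-11- 0111--✓ 1--011✓ 1--100✓ 1-0-00✓ 1-0-11✓ 1-00-1 1-000- 10--11✓ 10-01- 100--0 100-1- 1000-- 11--00✓
Round 3: ---011 ---100 --0-00 --0-11 -0--11 -1--00 0---11 0-11--
PIs = {---011, ---100, --0-00, --0-11, -0--11, -0101-, -011-1, -0110-, -1--00, -111-0, 0---11, 0-11--, 00-1-1, 00-10-, 001--1, 001-1-, 01-1-0, 01-11-, 1-00-1, 1-000-, 10-01-, 100--0, 100-1-, 1000--}
Coverage chart:
  m0: --0-00 ←essential
  m3: ---011,--0-11,-0--11,0---11
  m4: ---100,--0-00,00-10-
  m5: 00-1-1,00-10-
  m7: --0-11,-0--11,0---11,00-1-1
  m9: 001--1 ←essential
  m10: -0101-,001-1-
  m11: ---011,-0--11,-0101-,0---11,001--1,001-1-
  m12: ---100,-0110-,0-11--,00-10-
  m13: -011-1,-0110-,0-11--,00-1-1,00-10-,001--1
  m14: 0-11--,001-1-
  m15: -0--11,-011-1,0---11,0-11--,00-1-1,001--1,001-1-
  m16: --0-00,-1--00
  m19: ---011,--0-11,0---11
  m20: ---100,--0-00,-1--00,01-1-0
  m22: 01-1-0,01-11-
  m23: --0-11,0---11,01-11-
  m24: -1--00 ←essential
  m27: ---011,0---11
  m28: ---100,-1--00,-111-0,0-11--,01-1-0
  m29: 0-11-- ←essential
  m30: -111-0,0-11--,01-1-0,01-11-
  m31: 0---11,0-11--,01-11-
  m32: --0-00,1-000-,100--0,1000--
  m33: 1-00-1,1-000-,1000--
  m34: 10-01-,100--0,100-1-,1000--
  m35: ---011,--0-11,-0--11,1-00-1,10-01-,100-1-,1000--
  m36: ---100,--0-00,100--0
  m39: --0-11,-0--11,100-1-
  m43: ---011,-0--11,-0101-,10-01-
  m44: ---100,-0110-
  m47: -0--11,-011-1
  m48: --0-00,-1--00,1-000-
  m49: 1-00-1,1-000-
  m51: ---011,--0-11,1-00-1
  m52: ---100,--0-00,-1--00
  m55: --0-11 ←essential
  m56: -1--00 ←essential
  m59: ---011 ←essential
  m60: ---100,-1--00,-111-0
  m62: -111-0 ←essential
Essential: ---011, --0-00, --0-11, -1--00, -111-0, 0-11--, 001--1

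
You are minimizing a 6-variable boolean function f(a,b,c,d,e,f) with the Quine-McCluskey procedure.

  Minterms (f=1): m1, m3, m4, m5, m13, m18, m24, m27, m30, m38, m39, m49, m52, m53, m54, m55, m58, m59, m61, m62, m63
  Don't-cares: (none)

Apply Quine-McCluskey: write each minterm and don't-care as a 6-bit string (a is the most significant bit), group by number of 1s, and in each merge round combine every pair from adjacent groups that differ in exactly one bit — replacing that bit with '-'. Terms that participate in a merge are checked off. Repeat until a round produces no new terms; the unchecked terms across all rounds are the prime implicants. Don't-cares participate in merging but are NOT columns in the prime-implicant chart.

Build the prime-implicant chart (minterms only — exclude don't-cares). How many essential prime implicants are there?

[col 0] 000001*, 000011*, 000100*, 000101*, 001101*, 010010, 011000, 011011*, 011110*, 100110*, 100111*, 110001*, 110100*, 110101*, 110110*, 110111*, 111010*, 111011*, 111101*, 111110*, 111111*
[col 1] -11011, -11110, 00-101, 000-01, 0000-1, 00010-, 1-0110*, 1-0111*, 10011-*, 11-101*, 11-110*, 11-111*, 110-01, 1101-0*, 1101-1*, 11010-*, 11011-*, 111-10*, 111-11*, 11101-*, 1111-1*, 11111-*
[col 2] 1-011-, 11-1-1, 11-11-, 1101--, 111-1-
Prime implicants: -11011, -11110, 00-101, 000-01, 0000-1, 00010-, 010010, 011000, 1-011-, 11-1-1, 11-11-, 110-01, 1101--, 111-1-
PI chart (minterm → PIs covering it):
  1 | 000-01,0000-1
  3 | 0000-1  (sole → essential)
  4 | 00010-  (sole → essential)
  5 | 00-101,000-01,00010-
  13 | 00-101  (sole → essential)
  18 | 010010  (sole → essential)
  24 | 011000  (sole → essential)
  27 | -11011  (sole → essential)
  30 | -11110  (sole → essential)
  38 | 1-011-  (sole → essential)
  39 | 1-011-  (sole → essential)
  49 | 110-01  (sole → essential)
  52 | 1101--  (sole → essential)
  53 | 11-1-1,110-01,1101--
  54 | 1-011-,11-11-,1101--
  55 | 1-011-,11-1-1,11-11-,1101--
  58 | 111-1-  (sole → essential)
  59 | -11011,111-1-
  61 | 11-1-1  (sole → essential)
  62 | -11110,11-11-,111-1-
  63 | 11-1-1,11-11-,111-1-
Essential prime implicants: -11011, -11110, 00-101, 0000-1, 00010-, 010010, 011000, 1-011-, 11-1-1, 110-01, 1101--, 111-1-

12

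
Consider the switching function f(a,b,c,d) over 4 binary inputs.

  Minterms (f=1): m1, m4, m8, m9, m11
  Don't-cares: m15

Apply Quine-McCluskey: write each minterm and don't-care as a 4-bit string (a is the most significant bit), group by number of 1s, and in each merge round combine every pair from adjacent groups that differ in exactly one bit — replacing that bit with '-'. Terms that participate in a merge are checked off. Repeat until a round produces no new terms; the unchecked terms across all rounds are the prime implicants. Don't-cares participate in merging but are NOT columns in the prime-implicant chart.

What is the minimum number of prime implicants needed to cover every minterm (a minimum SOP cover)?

size-2^0 implicants → 0001(✓)  0100  1000(✓)  1001(✓)  1011(✓)  1111(✓)
size-2^1 implicants → -001  1-11  10-1  100-
Unchecked terms (primes): -001, 0100, 1-11, 10-1, 100-
Minterm coverage:
  m1 ⊆ -001 [E]
  m4 ⊆ 0100 [E]
  m8 ⊆ 100- [E]
  m9 ⊆ -001,10-1,100-
  m11 ⊆ 1-11,10-1
E = {-001, 0100, 100-}
Petrick residual → 1-11
Cover = b'c'd + a'bc'd' + acd + ab'c'  |cover|=4

4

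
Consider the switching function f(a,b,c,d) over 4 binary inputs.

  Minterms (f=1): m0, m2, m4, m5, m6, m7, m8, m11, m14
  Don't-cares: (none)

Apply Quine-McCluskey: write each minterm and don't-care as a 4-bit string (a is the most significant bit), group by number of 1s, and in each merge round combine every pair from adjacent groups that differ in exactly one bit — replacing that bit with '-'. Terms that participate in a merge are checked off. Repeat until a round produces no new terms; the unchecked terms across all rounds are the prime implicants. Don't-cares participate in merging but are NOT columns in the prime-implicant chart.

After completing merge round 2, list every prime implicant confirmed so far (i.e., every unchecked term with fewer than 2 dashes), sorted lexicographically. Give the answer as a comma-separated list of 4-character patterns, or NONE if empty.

size-2^0 implicants → 0000(✓)  0010(✓)  0100(✓)  0101(✓)  0110(✓)  0111(✓)  1000(✓)  1011  1110(✓)
size-2^1 implicants → -000  -110  0-00(✓)  0-10(✓)  00-0(✓)  01-0(✓)  01-1(✓)  010-(✓)  011-(✓)
size-2^2 implicants → 0--0  01--
Unchecked terms (primes): -000, -110, 0--0, 01--, 1011

-000, -110, 1011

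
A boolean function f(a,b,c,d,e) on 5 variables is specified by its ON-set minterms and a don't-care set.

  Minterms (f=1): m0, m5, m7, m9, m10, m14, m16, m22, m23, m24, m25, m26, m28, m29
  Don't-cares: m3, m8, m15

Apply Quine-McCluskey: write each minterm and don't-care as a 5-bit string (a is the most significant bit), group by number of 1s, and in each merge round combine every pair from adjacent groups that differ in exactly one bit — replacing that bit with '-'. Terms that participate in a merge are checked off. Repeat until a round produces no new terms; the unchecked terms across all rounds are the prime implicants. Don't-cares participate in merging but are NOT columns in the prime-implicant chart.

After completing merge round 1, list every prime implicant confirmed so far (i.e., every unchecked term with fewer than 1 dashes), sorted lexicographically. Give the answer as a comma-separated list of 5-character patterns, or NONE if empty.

NONE

Round 0: 00000✓ 00011✓ 00101✓ 00111✓ 01000✓ 01001✓ 01010✓ 01110✓ 01111✓ 10000✓ 10110✓ 10111✓ 11000✓ 11001✓ 11010✓ 11100✓ 11101✓
Round 1: -0000✓ -0111 -1000✓ -1001✓ -1010✓ 0-000✓ 0-111 00-11 001-1 01-10 010-0✓ 0100-✓ 0111- 1-000✓ 1011- 11-00✓ 11-01✓ 110-0✓ 1100-✓ 1110-✓
Round 2: --000 -10-0 -100- 11-0-
PIs = {--000, -0111, -10-0, -100-, 0-111, 00-11, 001-1, 01-10, 0111-, 1011-, 11-0-}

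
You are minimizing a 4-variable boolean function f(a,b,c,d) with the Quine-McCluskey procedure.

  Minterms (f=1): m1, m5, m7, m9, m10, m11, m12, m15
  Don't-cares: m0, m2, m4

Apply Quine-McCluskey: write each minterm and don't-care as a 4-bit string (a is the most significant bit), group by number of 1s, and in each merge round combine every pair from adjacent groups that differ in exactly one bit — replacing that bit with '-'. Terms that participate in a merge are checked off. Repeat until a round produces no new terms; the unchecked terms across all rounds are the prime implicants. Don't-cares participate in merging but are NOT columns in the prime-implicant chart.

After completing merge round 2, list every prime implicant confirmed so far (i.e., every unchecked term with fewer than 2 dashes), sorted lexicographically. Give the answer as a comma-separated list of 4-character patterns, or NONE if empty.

-001, -010, -100, -111, 00-0, 01-1, 1-11, 10-1, 101-

[col 0] 0000*, 0001*, 0010*, 0100*, 0101*, 0111*, 1001*, 1010*, 1011*, 1100*, 1111*
[col 1] -001, -010, -100, -111, 0-00*, 0-01*, 00-0, 000-*, 01-1, 010-*, 1-11, 10-1, 101-
[col 2] 0-0-
Prime implicants: -001, -010, -100, -111, 0-0-, 00-0, 01-1, 1-11, 10-1, 101-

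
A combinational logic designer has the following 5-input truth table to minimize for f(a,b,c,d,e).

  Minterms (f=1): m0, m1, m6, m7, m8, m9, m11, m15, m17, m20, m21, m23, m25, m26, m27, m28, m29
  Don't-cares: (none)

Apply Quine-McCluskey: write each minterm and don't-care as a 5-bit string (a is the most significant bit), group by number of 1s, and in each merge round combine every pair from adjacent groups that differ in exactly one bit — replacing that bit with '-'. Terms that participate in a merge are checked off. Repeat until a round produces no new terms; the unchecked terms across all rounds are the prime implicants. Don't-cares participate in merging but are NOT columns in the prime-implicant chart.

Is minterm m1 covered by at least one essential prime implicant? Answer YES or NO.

YES

Round 0: 00000✓ 00001✓ 00110✓ 00111✓ 01000✓ 01001✓ 01011✓ 01111✓ 10001✓ 10100✓ 10101✓ 10111✓ 11001✓ 11010✓ 11011✓ 11100✓ 11101✓
Round 1: -0001✓ -0111 -1001✓ -1011✓ 0-000✓ 0-001✓ 0-111 0000-✓ 0011- 01-11 010-1✓ 0100-✓ 1-001✓ 1-100✓ 1-101✓ 10-01✓ 101-1 1010-✓ 11-01✓ 110-1✓ 1101- 1110-✓
Round 2: --001 -10-1 0-00- 1--01 1-10-
PIs = {--001, -0111, -10-1, 0-00-, 0-111, 0011-, 01-11, 1--01, 1-10-, 101-1, 1101-}
Coverage chart:
  m0: 0-00- ←essential
  m1: --001,0-00-
  m6: 0011- ←essential
  m7: -0111,0-111,0011-
  m8: 0-00- ←essential
  m9: --001,-10-1,0-00-
  m11: -10-1,01-11
  m15: 0-111,01-11
  m17: --001,1--01
  m20: 1-10- ←essential
  m21: 1--01,1-10-,101-1
  m23: -0111,101-1
  m25: --001,-10-1,1--01
  m26: 1101- ←essential
  m27: -10-1,1101-
  m28: 1-10- ←essential
  m29: 1--01,1-10-
Essential: 0-00-, 0011-, 1-10-, 1101-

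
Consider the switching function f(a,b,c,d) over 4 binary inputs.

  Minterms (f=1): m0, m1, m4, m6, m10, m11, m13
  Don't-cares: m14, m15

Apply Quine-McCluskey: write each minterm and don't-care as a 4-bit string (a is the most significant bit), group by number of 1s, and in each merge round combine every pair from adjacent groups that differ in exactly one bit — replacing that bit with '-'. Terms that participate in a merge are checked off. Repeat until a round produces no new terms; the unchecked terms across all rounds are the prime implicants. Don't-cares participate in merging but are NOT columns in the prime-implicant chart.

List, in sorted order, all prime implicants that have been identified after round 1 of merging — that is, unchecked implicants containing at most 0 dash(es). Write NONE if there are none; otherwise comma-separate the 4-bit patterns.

NONE

Round 0: 0000✓ 0001✓ 0100✓ 0110✓ 1010✓ 1011✓ 1101✓ 1110✓ 1111✓
Round 1: -110 0-00 000- 01-0 1-10✓ 1-11✓ 101-✓ 11-1 111-✓
Round 2: 1-1-
PIs = {-110, 0-00, 000-, 01-0, 1-1-, 11-1}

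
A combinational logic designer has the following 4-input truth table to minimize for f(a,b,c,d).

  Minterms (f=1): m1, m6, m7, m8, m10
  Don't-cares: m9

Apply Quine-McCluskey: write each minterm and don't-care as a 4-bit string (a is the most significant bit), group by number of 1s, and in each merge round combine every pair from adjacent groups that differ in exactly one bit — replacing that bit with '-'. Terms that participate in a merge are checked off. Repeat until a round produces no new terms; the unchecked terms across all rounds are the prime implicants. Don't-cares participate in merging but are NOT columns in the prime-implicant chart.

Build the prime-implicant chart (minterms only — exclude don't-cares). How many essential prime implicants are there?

[col 0] 0001*, 0110*, 0111*, 1000*, 1001*, 1010*
[col 1] -001, 011-, 10-0, 100-
Prime implicants: -001, 011-, 10-0, 100-
PI chart (minterm → PIs covering it):
  1 | -001  (sole → essential)
  6 | 011-  (sole → essential)
  7 | 011-  (sole → essential)
  8 | 10-0,100-
  10 | 10-0  (sole → essential)
Essential prime implicants: -001, 011-, 10-0

3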